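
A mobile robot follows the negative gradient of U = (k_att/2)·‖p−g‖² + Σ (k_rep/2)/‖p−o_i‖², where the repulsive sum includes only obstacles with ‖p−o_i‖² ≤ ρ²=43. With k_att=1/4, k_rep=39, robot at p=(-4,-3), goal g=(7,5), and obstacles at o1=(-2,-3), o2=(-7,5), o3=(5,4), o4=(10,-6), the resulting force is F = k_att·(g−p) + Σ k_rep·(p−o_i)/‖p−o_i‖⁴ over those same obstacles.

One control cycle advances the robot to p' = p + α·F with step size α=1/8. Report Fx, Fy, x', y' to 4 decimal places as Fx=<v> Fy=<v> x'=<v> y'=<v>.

F_att = 1/4·(g−p) = 1/4·(11,8) = (2.7500,2.0000)
o1: d²=4 ≤ ρ²=43; F_rep = 39·(-2,0)/4² = (-4.8750,0.0000)
o2: d²=73 > ρ²=43 → inactive
o3: d²=130 > ρ²=43 → inactive
o4: d²=205 > ρ²=43 → inactive
F = F_att + ΣF_rep = (-2.1250,2.0000)
p' = p + 1/8·F = (-4.2656,-2.7500)

Fx=-2.1250 Fy=2.0000 x'=-4.2656 y'=-2.7500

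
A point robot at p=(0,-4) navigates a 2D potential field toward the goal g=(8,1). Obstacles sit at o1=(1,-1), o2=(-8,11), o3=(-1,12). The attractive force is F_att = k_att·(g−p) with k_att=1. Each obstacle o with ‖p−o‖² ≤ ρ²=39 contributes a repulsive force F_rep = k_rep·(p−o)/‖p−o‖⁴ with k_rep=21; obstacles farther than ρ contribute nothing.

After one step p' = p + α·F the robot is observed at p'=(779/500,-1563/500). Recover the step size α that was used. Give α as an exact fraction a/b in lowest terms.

α = 1/5

F_att = 1·(g−p) = 1·(8,5) = (8.0000,5.0000)
o1: d²=10 ≤ ρ²=39; F_rep = 21·(-1,-3)/10² = (-0.2100,-0.6300)
o2: d²=289 > ρ²=39 → inactive
o3: d²=257 > ρ²=39 → inactive
F = F_att + ΣF_rep = (7.7900,4.3700)
Δp = p'−p = (1.5580,0.8740); α = Δx/Fx = (779/500) / (779/100) = 1/5
check: Δy/Fy = (437/500) / (437/100) = 1/5 ✓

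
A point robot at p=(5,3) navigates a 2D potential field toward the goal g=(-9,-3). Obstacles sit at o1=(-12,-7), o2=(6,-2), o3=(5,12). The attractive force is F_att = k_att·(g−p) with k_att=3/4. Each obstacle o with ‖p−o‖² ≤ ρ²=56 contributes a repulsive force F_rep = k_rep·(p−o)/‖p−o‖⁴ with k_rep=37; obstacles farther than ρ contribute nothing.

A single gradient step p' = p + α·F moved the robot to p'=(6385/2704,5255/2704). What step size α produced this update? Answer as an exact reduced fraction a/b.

F_att = 3/4·(g−p) = 3/4·(-14,-6) = (-10.5000,-4.5000)
o1: d²=389 > ρ²=56 → inactive
o2: d²=26 ≤ ρ²=56; F_rep = 37·(-1,5)/26² = (-0.0547,0.2737)
o3: d²=81 > ρ²=56 → inactive
F = F_att + ΣF_rep = (-10.5547,-4.2263)
Δp = p'−p = (-2.6387,-1.0566); α = Δx/Fx = (-7135/2704) / (-7135/676) = 1/4
check: Δy/Fy = (-2857/2704) / (-2857/676) = 1/4 ✓

α = 1/4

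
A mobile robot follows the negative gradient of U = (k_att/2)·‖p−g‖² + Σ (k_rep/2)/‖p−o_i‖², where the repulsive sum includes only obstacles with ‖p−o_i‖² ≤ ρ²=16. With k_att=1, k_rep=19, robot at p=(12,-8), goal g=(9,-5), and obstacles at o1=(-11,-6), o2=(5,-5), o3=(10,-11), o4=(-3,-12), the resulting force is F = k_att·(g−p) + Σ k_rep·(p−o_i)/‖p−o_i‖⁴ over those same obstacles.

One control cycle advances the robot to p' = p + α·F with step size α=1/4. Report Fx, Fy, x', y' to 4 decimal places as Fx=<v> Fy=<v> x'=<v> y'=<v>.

Fx=-2.7751 Fy=3.3373 x'=11.3062 y'=-7.1657

F_att = 1·(g−p) = 1·(-3,3) = (-3.0000,3.0000)
o1: d²=533 > ρ²=16 → inactive
o2: d²=58 > ρ²=16 → inactive
o3: d²=13 ≤ ρ²=16; F_rep = 19·(2,3)/13² = (0.2249,0.3373)
o4: d²=241 > ρ²=16 → inactive
F = F_att + ΣF_rep = (-2.7751,3.3373)
p' = p + 1/4·F = (11.3062,-7.1657)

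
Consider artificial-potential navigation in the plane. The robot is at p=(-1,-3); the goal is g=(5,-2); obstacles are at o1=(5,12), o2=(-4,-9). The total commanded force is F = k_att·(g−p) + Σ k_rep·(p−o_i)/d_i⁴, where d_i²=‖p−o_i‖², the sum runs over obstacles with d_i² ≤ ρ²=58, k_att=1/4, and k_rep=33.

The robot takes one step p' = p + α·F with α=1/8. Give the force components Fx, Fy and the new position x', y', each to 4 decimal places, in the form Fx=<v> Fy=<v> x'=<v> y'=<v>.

Fx=1.5489 Fy=0.3478 x'=-0.8064 y'=-2.9565

F_att = 1/4·(g−p) = 1/4·(6,1) = (1.5000,0.2500)
o1: d²=261 > ρ²=58 → inactive
o2: d²=45 ≤ ρ²=58; F_rep = 33·(3,6)/45² = (0.0489,0.0978)
F = F_att + ΣF_rep = (1.5489,0.3478)
p' = p + 1/8·F = (-0.8064,-2.9565)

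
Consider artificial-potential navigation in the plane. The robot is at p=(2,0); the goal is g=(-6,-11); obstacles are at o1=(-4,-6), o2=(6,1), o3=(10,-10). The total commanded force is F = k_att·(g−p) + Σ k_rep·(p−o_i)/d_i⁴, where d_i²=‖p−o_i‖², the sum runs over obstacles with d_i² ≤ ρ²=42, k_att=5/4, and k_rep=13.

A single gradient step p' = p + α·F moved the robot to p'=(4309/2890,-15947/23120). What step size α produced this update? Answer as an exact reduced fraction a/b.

α = 1/20

F_att = 5/4·(g−p) = 5/4·(-8,-11) = (-10.0000,-13.7500)
o1: d²=72 > ρ²=42 → inactive
o2: d²=17 ≤ ρ²=42; F_rep = 13·(-4,-1)/17² = (-0.1799,-0.0450)
o3: d²=164 > ρ²=42 → inactive
F = F_att + ΣF_rep = (-10.1799,-13.7950)
Δp = p'−p = (-0.5090,-0.6897); α = Δx/Fx = (-1471/2890) / (-2942/289) = 1/20
check: Δy/Fy = (-15947/23120) / (-15947/1156) = 1/20 ✓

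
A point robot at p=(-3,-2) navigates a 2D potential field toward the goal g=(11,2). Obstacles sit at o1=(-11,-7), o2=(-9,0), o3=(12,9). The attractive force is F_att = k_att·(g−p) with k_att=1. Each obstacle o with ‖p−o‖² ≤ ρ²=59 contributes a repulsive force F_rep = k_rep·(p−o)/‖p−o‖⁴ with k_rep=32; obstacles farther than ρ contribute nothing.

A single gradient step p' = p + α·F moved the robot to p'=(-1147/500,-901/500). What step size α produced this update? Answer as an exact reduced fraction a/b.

F_att = 1·(g−p) = 1·(14,4) = (14.0000,4.0000)
o1: d²=89 > ρ²=59 → inactive
o2: d²=40 ≤ ρ²=59; F_rep = 32·(6,-2)/40² = (0.1200,-0.0400)
o3: d²=346 > ρ²=59 → inactive
F = F_att + ΣF_rep = (14.1200,3.9600)
Δp = p'−p = (0.7060,0.1980); α = Δx/Fx = (353/500) / (353/25) = 1/20
check: Δy/Fy = (99/500) / (99/25) = 1/20 ✓

α = 1/20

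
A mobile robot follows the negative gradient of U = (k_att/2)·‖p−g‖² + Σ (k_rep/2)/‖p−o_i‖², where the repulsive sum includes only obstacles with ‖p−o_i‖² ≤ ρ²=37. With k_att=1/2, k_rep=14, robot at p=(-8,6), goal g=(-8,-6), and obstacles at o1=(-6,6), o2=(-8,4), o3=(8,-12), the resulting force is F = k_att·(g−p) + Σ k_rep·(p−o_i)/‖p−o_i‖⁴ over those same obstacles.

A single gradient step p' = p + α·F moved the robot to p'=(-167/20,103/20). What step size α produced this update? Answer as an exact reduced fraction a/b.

α = 1/5

F_att = 1/2·(g−p) = 1/2·(0,-12) = (0.0000,-6.0000)
o1: d²=4 ≤ ρ²=37; F_rep = 14·(-2,0)/4² = (-1.7500,0.0000)
o2: d²=4 ≤ ρ²=37; F_rep = 14·(0,2)/4² = (0.0000,1.7500)
o3: d²=580 > ρ²=37 → inactive
F = F_att + ΣF_rep = (-1.7500,-4.2500)
Δp = p'−p = (-0.3500,-0.8500); α = Δx/Fx = (-7/20) / (-7/4) = 1/5
check: Δy/Fy = (-17/20) / (-17/4) = 1/5 ✓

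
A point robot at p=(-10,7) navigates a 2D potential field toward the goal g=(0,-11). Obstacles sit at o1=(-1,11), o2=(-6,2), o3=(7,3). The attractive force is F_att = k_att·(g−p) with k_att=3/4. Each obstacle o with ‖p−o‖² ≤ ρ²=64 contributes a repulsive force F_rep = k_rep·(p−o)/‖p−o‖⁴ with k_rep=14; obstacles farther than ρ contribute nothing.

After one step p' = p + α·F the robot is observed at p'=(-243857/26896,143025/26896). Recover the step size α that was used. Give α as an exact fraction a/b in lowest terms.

F_att = 3/4·(g−p) = 3/4·(10,-18) = (7.5000,-13.5000)
o1: d²=97 > ρ²=64 → inactive
o2: d²=41 ≤ ρ²=64; F_rep = 14·(-4,5)/41² = (-0.0333,0.0416)
o3: d²=305 > ρ²=64 → inactive
F = F_att + ΣF_rep = (7.4667,-13.4584)
Δp = p'−p = (0.9333,-1.6823); α = Δx/Fx = (25103/26896) / (25103/3362) = 1/8
check: Δy/Fy = (-45247/26896) / (-45247/3362) = 1/8 ✓

α = 1/8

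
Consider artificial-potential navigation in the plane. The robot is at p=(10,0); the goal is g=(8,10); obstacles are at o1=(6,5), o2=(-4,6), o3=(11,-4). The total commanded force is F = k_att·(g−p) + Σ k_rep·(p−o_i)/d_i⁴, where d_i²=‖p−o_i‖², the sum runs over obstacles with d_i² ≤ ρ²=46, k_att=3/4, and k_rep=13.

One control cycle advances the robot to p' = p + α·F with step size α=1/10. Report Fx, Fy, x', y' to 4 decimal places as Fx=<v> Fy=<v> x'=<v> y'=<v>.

F_att = 3/4·(g−p) = 3/4·(-2,10) = (-1.5000,7.5000)
o1: d²=41 ≤ ρ²=46; F_rep = 13·(4,-5)/41² = (0.0309,-0.0387)
o2: d²=232 > ρ²=46 → inactive
o3: d²=17 ≤ ρ²=46; F_rep = 13·(-1,4)/17² = (-0.0450,0.1799)
F = F_att + ΣF_rep = (-1.5140,7.6413)
p' = p + 1/10·F = (9.8486,0.7641)

Fx=-1.5140 Fy=7.6413 x'=9.8486 y'=0.7641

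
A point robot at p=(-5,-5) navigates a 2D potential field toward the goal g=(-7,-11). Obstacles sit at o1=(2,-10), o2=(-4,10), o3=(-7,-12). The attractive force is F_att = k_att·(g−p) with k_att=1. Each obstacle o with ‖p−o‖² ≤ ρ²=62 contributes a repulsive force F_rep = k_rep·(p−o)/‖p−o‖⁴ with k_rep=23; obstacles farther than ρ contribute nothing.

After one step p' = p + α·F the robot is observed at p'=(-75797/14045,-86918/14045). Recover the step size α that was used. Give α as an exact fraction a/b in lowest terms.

α = 1/5

F_att = 1·(g−p) = 1·(-2,-6) = (-2.0000,-6.0000)
o1: d²=74 > ρ²=62 → inactive
o2: d²=226 > ρ²=62 → inactive
o3: d²=53 ≤ ρ²=62; F_rep = 23·(2,7)/53² = (0.0164,0.0573)
F = F_att + ΣF_rep = (-1.9836,-5.9427)
Δp = p'−p = (-0.3967,-1.1885); α = Δx/Fx = (-5572/14045) / (-5572/2809) = 1/5
check: Δy/Fy = (-16693/14045) / (-16693/2809) = 1/5 ✓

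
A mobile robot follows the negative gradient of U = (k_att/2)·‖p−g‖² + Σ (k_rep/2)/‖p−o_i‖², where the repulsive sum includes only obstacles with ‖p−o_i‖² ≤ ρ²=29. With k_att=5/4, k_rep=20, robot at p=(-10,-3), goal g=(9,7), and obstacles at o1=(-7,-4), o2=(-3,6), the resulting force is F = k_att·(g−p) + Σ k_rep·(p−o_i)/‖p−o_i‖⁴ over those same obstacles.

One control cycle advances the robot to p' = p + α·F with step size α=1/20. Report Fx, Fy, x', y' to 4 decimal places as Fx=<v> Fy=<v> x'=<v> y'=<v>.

F_att = 5/4·(g−p) = 5/4·(19,10) = (23.7500,12.5000)
o1: d²=10 ≤ ρ²=29; F_rep = 20·(-3,1)/10² = (-0.6000,0.2000)
o2: d²=130 > ρ²=29 → inactive
F = F_att + ΣF_rep = (23.1500,12.7000)
p' = p + 1/20·F = (-8.8425,-2.3650)

Fx=23.1500 Fy=12.7000 x'=-8.8425 y'=-2.3650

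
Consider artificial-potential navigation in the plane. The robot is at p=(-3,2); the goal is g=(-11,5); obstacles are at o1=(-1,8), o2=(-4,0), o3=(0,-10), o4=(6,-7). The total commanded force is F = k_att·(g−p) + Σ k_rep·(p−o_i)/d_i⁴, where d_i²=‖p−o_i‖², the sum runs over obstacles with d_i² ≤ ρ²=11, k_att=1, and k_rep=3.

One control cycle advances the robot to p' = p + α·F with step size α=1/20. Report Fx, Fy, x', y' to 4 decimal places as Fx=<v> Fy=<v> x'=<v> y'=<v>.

F_att = 1·(g−p) = 1·(-8,3) = (-8.0000,3.0000)
o1: d²=40 > ρ²=11 → inactive
o2: d²=5 ≤ ρ²=11; F_rep = 3·(1,2)/5² = (0.1200,0.2400)
o3: d²=153 > ρ²=11 → inactive
o4: d²=162 > ρ²=11 → inactive
F = F_att + ΣF_rep = (-7.8800,3.2400)
p' = p + 1/20·F = (-3.3940,2.1620)

Fx=-7.8800 Fy=3.2400 x'=-3.3940 y'=2.1620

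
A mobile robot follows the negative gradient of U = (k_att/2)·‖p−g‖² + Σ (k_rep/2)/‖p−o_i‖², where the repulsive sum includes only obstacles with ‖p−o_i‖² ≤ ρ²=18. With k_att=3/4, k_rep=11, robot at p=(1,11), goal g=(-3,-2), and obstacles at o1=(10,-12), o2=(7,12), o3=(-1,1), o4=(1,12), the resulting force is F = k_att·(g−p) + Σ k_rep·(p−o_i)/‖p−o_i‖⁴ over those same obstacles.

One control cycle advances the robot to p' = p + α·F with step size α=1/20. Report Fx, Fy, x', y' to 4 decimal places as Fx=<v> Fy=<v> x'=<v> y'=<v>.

Fx=-3.0000 Fy=-20.7500 x'=0.8500 y'=9.9625

F_att = 3/4·(g−p) = 3/4·(-4,-13) = (-3.0000,-9.7500)
o1: d²=610 > ρ²=18 → inactive
o2: d²=37 > ρ²=18 → inactive
o3: d²=104 > ρ²=18 → inactive
o4: d²=1 ≤ ρ²=18; F_rep = 11·(0,-1)/1² = (0.0000,-11.0000)
F = F_att + ΣF_rep = (-3.0000,-20.7500)
p' = p + 1/20·F = (0.8500,9.9625)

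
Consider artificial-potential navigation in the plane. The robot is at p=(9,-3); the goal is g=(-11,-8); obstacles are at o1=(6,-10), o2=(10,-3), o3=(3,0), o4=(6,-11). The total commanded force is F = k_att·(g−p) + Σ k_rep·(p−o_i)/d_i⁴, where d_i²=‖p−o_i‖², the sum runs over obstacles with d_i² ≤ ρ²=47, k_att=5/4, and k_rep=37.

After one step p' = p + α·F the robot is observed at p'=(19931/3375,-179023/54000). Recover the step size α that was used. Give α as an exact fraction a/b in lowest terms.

α = 1/20

F_att = 5/4·(g−p) = 5/4·(-20,-5) = (-25.0000,-6.2500)
o1: d²=58 > ρ²=47 → inactive
o2: d²=1 ≤ ρ²=47; F_rep = 37·(-1,0)/1² = (-37.0000,0.0000)
o3: d²=45 ≤ ρ²=47; F_rep = 37·(6,-3)/45² = (0.1096,-0.0548)
o4: d²=73 > ρ²=47 → inactive
F = F_att + ΣF_rep = (-61.8904,-6.3048)
Δp = p'−p = (-3.0945,-0.3152); α = Δx/Fx = (-10444/3375) / (-41776/675) = 1/20
check: Δy/Fy = (-17023/54000) / (-17023/2700) = 1/20 ✓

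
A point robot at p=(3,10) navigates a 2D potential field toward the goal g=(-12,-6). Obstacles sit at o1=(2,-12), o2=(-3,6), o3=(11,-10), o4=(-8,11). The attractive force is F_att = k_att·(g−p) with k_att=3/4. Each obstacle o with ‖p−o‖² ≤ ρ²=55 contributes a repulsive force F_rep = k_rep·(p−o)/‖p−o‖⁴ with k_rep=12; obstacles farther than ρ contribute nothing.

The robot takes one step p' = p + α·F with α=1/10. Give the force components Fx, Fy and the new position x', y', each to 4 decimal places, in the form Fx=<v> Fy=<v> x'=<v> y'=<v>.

F_att = 3/4·(g−p) = 3/4·(-15,-16) = (-11.2500,-12.0000)
o1: d²=485 > ρ²=55 → inactive
o2: d²=52 ≤ ρ²=55; F_rep = 12·(6,4)/52² = (0.0266,0.0178)
o3: d²=464 > ρ²=55 → inactive
o4: d²=122 > ρ²=55 → inactive
F = F_att + ΣF_rep = (-11.2234,-11.9822)
p' = p + 1/10·F = (1.8777,8.8018)

Fx=-11.2234 Fy=-11.9822 x'=1.8777 y'=8.8018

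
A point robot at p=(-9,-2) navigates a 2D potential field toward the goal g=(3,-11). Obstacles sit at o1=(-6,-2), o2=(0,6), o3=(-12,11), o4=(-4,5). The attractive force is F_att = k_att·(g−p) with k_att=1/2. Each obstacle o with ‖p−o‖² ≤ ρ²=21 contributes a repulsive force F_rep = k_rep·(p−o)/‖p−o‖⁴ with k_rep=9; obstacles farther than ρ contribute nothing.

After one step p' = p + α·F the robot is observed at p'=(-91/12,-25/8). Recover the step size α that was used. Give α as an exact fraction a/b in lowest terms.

F_att = 1/2·(g−p) = 1/2·(12,-9) = (6.0000,-4.5000)
o1: d²=9 ≤ ρ²=21; F_rep = 9·(-3,0)/9² = (-0.3333,0.0000)
o2: d²=145 > ρ²=21 → inactive
o3: d²=178 > ρ²=21 → inactive
o4: d²=74 > ρ²=21 → inactive
F = F_att + ΣF_rep = (5.6667,-4.5000)
Δp = p'−p = (1.4167,-1.1250); α = Δx/Fx = (17/12) / (17/3) = 1/4
check: Δy/Fy = (-9/8) / (-9/2) = 1/4 ✓

α = 1/4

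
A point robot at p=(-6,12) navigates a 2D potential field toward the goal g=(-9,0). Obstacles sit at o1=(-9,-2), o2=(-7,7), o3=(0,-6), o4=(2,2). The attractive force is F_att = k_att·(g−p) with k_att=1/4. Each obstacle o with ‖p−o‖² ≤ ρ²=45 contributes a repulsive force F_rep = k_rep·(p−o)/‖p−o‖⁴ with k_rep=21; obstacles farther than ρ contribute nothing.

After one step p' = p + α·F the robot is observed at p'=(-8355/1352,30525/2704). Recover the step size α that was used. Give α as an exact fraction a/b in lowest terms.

α = 1/4

F_att = 1/4·(g−p) = 1/4·(-3,-12) = (-0.7500,-3.0000)
o1: d²=205 > ρ²=45 → inactive
o2: d²=26 ≤ ρ²=45; F_rep = 21·(1,5)/26² = (0.0311,0.1553)
o3: d²=360 > ρ²=45 → inactive
o4: d²=164 > ρ²=45 → inactive
F = F_att + ΣF_rep = (-0.7189,-2.8447)
Δp = p'−p = (-0.1797,-0.7112); α = Δx/Fx = (-243/1352) / (-243/338) = 1/4
check: Δy/Fy = (-1923/2704) / (-1923/676) = 1/4 ✓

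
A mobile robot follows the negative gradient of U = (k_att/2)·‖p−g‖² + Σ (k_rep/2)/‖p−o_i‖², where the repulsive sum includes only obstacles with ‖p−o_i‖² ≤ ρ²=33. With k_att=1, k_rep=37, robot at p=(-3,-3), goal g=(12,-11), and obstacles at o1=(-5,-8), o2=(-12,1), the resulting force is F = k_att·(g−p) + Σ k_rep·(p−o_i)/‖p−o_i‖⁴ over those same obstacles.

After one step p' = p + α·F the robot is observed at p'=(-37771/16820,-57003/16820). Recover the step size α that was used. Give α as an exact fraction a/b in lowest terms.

α = 1/20

F_att = 1·(g−p) = 1·(15,-8) = (15.0000,-8.0000)
o1: d²=29 ≤ ρ²=33; F_rep = 37·(2,5)/29² = (0.0880,0.2200)
o2: d²=97 > ρ²=33 → inactive
F = F_att + ΣF_rep = (15.0880,-7.7800)
Δp = p'−p = (0.7544,-0.3890); α = Δx/Fx = (12689/16820) / (12689/841) = 1/20
check: Δy/Fy = (-6543/16820) / (-6543/841) = 1/20 ✓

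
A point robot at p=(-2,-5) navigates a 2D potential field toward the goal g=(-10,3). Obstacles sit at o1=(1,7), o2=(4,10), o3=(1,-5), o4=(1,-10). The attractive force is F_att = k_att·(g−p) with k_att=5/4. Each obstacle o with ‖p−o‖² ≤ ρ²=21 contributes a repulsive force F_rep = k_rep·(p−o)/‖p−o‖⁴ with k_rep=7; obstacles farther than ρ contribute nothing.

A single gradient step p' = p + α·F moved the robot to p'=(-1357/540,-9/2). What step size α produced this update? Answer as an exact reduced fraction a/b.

F_att = 5/4·(g−p) = 5/4·(-8,8) = (-10.0000,10.0000)
o1: d²=153 > ρ²=21 → inactive
o2: d²=261 > ρ²=21 → inactive
o3: d²=9 ≤ ρ²=21; F_rep = 7·(-3,0)/9² = (-0.2593,0.0000)
o4: d²=34 > ρ²=21 → inactive
F = F_att + ΣF_rep = (-10.2593,10.0000)
Δp = p'−p = (-0.5130,0.5000); α = Δx/Fx = (-277/540) / (-277/27) = 1/20
check: Δy/Fy = (1/2) / (10) = 1/20 ✓

α = 1/20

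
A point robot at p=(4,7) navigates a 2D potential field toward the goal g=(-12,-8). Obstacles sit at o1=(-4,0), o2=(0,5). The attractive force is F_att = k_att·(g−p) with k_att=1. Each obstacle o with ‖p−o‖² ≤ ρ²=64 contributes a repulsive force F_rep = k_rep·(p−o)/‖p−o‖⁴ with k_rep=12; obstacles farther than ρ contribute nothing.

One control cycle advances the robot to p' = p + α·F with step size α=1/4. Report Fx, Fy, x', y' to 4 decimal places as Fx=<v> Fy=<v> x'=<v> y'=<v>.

Fx=-15.8800 Fy=-14.9400 x'=0.0300 y'=3.2650

F_att = 1·(g−p) = 1·(-16,-15) = (-16.0000,-15.0000)
o1: d²=113 > ρ²=64 → inactive
o2: d²=20 ≤ ρ²=64; F_rep = 12·(4,2)/20² = (0.1200,0.0600)
F = F_att + ΣF_rep = (-15.8800,-14.9400)
p' = p + 1/4·F = (0.0300,3.2650)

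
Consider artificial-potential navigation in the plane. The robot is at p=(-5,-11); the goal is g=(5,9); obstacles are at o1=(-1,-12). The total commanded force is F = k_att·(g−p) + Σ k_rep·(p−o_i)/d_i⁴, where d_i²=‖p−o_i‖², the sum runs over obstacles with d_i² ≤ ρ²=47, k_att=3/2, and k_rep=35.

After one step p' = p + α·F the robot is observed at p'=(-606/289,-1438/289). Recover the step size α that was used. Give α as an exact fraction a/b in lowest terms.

α = 1/5

F_att = 3/2·(g−p) = 3/2·(10,20) = (15.0000,30.0000)
o1: d²=17 ≤ ρ²=47; F_rep = 35·(-4,1)/17² = (-0.4844,0.1211)
F = F_att + ΣF_rep = (14.5156,30.1211)
Δp = p'−p = (2.9031,6.0242); α = Δx/Fx = (839/289) / (4195/289) = 1/5
check: Δy/Fy = (1741/289) / (8705/289) = 1/5 ✓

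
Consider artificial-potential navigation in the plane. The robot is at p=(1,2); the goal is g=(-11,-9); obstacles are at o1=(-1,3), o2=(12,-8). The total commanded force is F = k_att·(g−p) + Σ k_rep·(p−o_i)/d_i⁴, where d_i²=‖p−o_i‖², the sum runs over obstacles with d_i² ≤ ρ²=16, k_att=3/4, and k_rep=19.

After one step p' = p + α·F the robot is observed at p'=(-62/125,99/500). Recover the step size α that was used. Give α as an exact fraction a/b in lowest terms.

α = 1/5

F_att = 3/4·(g−p) = 3/4·(-12,-11) = (-9.0000,-8.2500)
o1: d²=5 ≤ ρ²=16; F_rep = 19·(2,-1)/5² = (1.5200,-0.7600)
o2: d²=221 > ρ²=16 → inactive
F = F_att + ΣF_rep = (-7.4800,-9.0100)
Δp = p'−p = (-1.4960,-1.8020); α = Δx/Fx = (-187/125) / (-187/25) = 1/5
check: Δy/Fy = (-901/500) / (-901/100) = 1/5 ✓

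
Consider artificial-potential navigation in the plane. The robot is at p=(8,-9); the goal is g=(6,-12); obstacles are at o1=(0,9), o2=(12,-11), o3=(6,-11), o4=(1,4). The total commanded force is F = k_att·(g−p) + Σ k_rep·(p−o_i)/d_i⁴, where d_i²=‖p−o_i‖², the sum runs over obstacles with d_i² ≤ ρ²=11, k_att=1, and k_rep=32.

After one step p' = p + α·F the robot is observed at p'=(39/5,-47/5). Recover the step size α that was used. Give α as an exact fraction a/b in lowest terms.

α = 1/5

F_att = 1·(g−p) = 1·(-2,-3) = (-2.0000,-3.0000)
o1: d²=388 > ρ²=11 → inactive
o2: d²=20 > ρ²=11 → inactive
o3: d²=8 ≤ ρ²=11; F_rep = 32·(2,2)/8² = (1.0000,1.0000)
o4: d²=218 > ρ²=11 → inactive
F = F_att + ΣF_rep = (-1.0000,-2.0000)
Δp = p'−p = (-0.2000,-0.4000); α = Δx/Fx = (-1/5) / (-1) = 1/5
check: Δy/Fy = (-2/5) / (-2) = 1/5 ✓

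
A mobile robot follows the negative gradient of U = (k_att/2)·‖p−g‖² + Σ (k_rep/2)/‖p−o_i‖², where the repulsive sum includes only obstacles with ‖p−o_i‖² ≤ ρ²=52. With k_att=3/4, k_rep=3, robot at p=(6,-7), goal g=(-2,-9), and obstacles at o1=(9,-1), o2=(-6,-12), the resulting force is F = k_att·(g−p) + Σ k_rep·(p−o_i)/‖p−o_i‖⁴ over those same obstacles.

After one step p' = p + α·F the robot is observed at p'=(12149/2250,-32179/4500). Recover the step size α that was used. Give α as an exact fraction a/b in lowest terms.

F_att = 3/4·(g−p) = 3/4·(-8,-2) = (-6.0000,-1.5000)
o1: d²=45 ≤ ρ²=52; F_rep = 3·(-3,-6)/45² = (-0.0044,-0.0089)
o2: d²=169 > ρ²=52 → inactive
F = F_att + ΣF_rep = (-6.0044,-1.5089)
Δp = p'−p = (-0.6004,-0.1509); α = Δx/Fx = (-1351/2250) / (-1351/225) = 1/10
check: Δy/Fy = (-679/4500) / (-679/450) = 1/10 ✓

α = 1/10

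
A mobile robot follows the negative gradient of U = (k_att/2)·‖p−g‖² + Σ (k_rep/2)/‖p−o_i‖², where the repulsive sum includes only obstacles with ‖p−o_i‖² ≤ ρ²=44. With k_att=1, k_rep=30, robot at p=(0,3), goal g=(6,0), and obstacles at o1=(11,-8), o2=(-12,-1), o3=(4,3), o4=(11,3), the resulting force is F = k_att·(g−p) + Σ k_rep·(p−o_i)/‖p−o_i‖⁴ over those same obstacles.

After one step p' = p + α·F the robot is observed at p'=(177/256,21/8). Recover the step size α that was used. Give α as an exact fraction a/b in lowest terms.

α = 1/8

F_att = 1·(g−p) = 1·(6,-3) = (6.0000,-3.0000)
o1: d²=242 > ρ²=44 → inactive
o2: d²=160 > ρ²=44 → inactive
o3: d²=16 ≤ ρ²=44; F_rep = 30·(-4,0)/16² = (-0.4688,0.0000)
o4: d²=121 > ρ²=44 → inactive
F = F_att + ΣF_rep = (5.5312,-3.0000)
Δp = p'−p = (0.6914,-0.3750); α = Δx/Fx = (177/256) / (177/32) = 1/8
check: Δy/Fy = (-3/8) / (-3) = 1/8 ✓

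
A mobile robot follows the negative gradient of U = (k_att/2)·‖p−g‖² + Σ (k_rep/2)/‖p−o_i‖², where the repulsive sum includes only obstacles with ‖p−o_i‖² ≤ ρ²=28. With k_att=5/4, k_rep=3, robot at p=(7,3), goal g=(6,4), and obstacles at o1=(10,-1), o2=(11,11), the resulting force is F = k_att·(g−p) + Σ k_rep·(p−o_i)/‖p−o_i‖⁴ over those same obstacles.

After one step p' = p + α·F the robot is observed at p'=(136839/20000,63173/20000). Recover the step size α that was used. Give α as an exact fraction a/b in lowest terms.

α = 1/8

F_att = 5/4·(g−p) = 5/4·(-1,1) = (-1.2500,1.2500)
o1: d²=25 ≤ ρ²=28; F_rep = 3·(-3,4)/25² = (-0.0144,0.0192)
o2: d²=80 > ρ²=28 → inactive
F = F_att + ΣF_rep = (-1.2644,1.2692)
Δp = p'−p = (-0.1580,0.1587); α = Δx/Fx = (-3161/20000) / (-3161/2500) = 1/8
check: Δy/Fy = (3173/20000) / (3173/2500) = 1/8 ✓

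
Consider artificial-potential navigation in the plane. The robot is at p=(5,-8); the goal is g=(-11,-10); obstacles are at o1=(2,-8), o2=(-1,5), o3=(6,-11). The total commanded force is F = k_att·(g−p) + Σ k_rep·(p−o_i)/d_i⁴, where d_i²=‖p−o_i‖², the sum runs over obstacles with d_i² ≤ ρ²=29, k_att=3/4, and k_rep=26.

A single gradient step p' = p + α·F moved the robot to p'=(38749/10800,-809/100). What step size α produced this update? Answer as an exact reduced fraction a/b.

α = 1/8

F_att = 3/4·(g−p) = 3/4·(-16,-2) = (-12.0000,-1.5000)
o1: d²=9 ≤ ρ²=29; F_rep = 26·(3,0)/9² = (0.9630,0.0000)
o2: d²=205 > ρ²=29 → inactive
o3: d²=10 ≤ ρ²=29; F_rep = 26·(-1,3)/10² = (-0.2600,0.7800)
F = F_att + ΣF_rep = (-11.2970,-0.7200)
Δp = p'−p = (-1.4121,-0.0900); α = Δx/Fx = (-15251/10800) / (-15251/1350) = 1/8
check: Δy/Fy = (-9/100) / (-18/25) = 1/8 ✓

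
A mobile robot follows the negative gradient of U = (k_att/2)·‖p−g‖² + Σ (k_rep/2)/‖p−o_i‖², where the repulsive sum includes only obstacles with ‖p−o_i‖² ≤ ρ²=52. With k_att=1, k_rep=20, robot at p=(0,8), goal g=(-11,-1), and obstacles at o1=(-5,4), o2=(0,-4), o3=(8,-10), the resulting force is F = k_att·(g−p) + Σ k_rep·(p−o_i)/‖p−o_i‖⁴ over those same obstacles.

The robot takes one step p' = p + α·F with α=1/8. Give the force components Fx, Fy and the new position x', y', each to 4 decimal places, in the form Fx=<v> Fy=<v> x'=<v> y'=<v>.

Fx=-10.9405 Fy=-8.9524 x'=-1.3676 y'=6.8809

F_att = 1·(g−p) = 1·(-11,-9) = (-11.0000,-9.0000)
o1: d²=41 ≤ ρ²=52; F_rep = 20·(5,4)/41² = (0.0595,0.0476)
o2: d²=144 > ρ²=52 → inactive
o3: d²=388 > ρ²=52 → inactive
F = F_att + ΣF_rep = (-10.9405,-8.9524)
p' = p + 1/8·F = (-1.3676,6.8809)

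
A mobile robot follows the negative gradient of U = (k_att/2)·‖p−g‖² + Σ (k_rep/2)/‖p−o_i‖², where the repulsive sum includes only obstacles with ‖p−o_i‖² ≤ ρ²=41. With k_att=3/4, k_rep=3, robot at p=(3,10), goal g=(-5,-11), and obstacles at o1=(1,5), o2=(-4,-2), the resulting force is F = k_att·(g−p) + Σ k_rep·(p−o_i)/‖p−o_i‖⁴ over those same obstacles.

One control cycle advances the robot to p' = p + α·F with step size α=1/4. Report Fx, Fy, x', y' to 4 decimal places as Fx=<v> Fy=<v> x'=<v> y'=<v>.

F_att = 3/4·(g−p) = 3/4·(-8,-21) = (-6.0000,-15.7500)
o1: d²=29 ≤ ρ²=41; F_rep = 3·(2,5)/29² = (0.0071,0.0178)
o2: d²=193 > ρ²=41 → inactive
F = F_att + ΣF_rep = (-5.9929,-15.7322)
p' = p + 1/4·F = (1.5018,6.0670)

Fx=-5.9929 Fy=-15.7322 x'=1.5018 y'=6.0670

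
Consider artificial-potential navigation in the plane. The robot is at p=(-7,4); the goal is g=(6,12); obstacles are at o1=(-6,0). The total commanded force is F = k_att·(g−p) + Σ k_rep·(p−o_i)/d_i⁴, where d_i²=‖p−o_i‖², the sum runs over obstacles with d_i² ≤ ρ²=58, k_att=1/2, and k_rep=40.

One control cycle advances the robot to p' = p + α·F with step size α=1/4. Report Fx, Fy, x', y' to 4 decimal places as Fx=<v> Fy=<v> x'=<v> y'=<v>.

F_att = 1/2·(g−p) = 1/2·(13,8) = (6.5000,4.0000)
o1: d²=17 ≤ ρ²=58; F_rep = 40·(-1,4)/17² = (-0.1384,0.5536)
F = F_att + ΣF_rep = (6.3616,4.5536)
p' = p + 1/4·F = (-5.4096,5.1384)

Fx=6.3616 Fy=4.5536 x'=-5.4096 y'=5.1384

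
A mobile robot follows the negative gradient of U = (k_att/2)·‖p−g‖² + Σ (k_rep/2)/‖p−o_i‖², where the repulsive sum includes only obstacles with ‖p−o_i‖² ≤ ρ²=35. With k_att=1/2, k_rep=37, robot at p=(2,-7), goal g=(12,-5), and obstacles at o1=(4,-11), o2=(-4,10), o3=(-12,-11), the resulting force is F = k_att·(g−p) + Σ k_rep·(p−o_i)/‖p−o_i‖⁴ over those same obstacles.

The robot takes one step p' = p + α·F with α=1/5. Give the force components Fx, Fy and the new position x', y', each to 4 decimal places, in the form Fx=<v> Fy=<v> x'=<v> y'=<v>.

F_att = 1/2·(g−p) = 1/2·(10,2) = (5.0000,1.0000)
o1: d²=20 ≤ ρ²=35; F_rep = 37·(-2,4)/20² = (-0.1850,0.3700)
o2: d²=325 > ρ²=35 → inactive
o3: d²=212 > ρ²=35 → inactive
F = F_att + ΣF_rep = (4.8150,1.3700)
p' = p + 1/5·F = (2.9630,-6.7260)

Fx=4.8150 Fy=1.3700 x'=2.9630 y'=-6.7260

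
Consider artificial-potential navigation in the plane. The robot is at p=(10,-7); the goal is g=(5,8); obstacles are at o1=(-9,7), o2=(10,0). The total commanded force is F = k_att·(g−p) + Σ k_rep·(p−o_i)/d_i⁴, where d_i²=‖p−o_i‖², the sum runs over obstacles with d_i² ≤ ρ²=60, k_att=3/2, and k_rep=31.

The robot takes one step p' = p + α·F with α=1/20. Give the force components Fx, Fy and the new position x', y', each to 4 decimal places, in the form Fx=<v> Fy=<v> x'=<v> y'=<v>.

F_att = 3/2·(g−p) = 3/2·(-5,15) = (-7.5000,22.5000)
o1: d²=557 > ρ²=60 → inactive
o2: d²=49 ≤ ρ²=60; F_rep = 31·(0,-7)/49² = (0.0000,-0.0904)
F = F_att + ΣF_rep = (-7.5000,22.4096)
p' = p + 1/20·F = (9.6250,-5.8795)

Fx=-7.5000 Fy=22.4096 x'=9.6250 y'=-5.8795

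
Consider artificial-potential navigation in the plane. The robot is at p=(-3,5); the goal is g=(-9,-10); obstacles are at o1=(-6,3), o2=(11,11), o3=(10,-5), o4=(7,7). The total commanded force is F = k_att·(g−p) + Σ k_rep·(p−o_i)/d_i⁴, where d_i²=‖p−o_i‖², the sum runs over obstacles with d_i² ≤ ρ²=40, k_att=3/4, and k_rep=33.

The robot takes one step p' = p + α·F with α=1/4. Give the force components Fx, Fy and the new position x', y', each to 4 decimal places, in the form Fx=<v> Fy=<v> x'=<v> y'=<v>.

F_att = 3/4·(g−p) = 3/4·(-6,-15) = (-4.5000,-11.2500)
o1: d²=13 ≤ ρ²=40; F_rep = 33·(3,2)/13² = (0.5858,0.3905)
o2: d²=232 > ρ²=40 → inactive
o3: d²=269 > ρ²=40 → inactive
o4: d²=104 > ρ²=40 → inactive
F = F_att + ΣF_rep = (-3.9142,-10.8595)
p' = p + 1/4·F = (-3.9786,2.2851)

Fx=-3.9142 Fy=-10.8595 x'=-3.9786 y'=2.2851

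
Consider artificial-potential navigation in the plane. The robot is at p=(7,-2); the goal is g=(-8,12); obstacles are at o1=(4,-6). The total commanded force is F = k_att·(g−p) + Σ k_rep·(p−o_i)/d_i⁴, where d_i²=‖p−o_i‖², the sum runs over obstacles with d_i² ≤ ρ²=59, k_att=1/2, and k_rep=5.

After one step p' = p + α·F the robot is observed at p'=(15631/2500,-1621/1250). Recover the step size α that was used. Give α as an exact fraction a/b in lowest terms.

α = 1/10

F_att = 1/2·(g−p) = 1/2·(-15,14) = (-7.5000,7.0000)
o1: d²=25 ≤ ρ²=59; F_rep = 5·(3,4)/25² = (0.0240,0.0320)
F = F_att + ΣF_rep = (-7.4760,7.0320)
Δp = p'−p = (-0.7476,0.7032); α = Δx/Fx = (-1869/2500) / (-1869/250) = 1/10
check: Δy/Fy = (879/1250) / (879/125) = 1/10 ✓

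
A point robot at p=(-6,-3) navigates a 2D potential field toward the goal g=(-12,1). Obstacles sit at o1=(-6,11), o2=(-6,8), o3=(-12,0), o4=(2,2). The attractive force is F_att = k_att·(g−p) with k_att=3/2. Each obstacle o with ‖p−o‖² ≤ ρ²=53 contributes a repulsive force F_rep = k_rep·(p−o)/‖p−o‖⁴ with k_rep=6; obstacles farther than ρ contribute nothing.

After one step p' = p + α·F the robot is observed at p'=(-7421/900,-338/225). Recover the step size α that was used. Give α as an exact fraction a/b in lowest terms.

α = 1/4

F_att = 3/2·(g−p) = 3/2·(-6,4) = (-9.0000,6.0000)
o1: d²=196 > ρ²=53 → inactive
o2: d²=121 > ρ²=53 → inactive
o3: d²=45 ≤ ρ²=53; F_rep = 6·(6,-3)/45² = (0.0178,-0.0089)
o4: d²=89 > ρ²=53 → inactive
F = F_att + ΣF_rep = (-8.9822,5.9911)
Δp = p'−p = (-2.2456,1.4978); α = Δx/Fx = (-2021/900) / (-2021/225) = 1/4
check: Δy/Fy = (337/225) / (1348/225) = 1/4 ✓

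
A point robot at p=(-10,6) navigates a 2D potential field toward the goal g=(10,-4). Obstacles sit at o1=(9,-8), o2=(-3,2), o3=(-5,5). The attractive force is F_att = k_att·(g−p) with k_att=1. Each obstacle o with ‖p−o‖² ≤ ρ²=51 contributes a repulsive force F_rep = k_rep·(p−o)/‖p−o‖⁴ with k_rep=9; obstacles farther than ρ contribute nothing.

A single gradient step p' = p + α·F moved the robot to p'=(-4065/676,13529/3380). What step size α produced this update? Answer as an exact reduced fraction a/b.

F_att = 1·(g−p) = 1·(20,-10) = (20.0000,-10.0000)
o1: d²=557 > ρ²=51 → inactive
o2: d²=65 > ρ²=51 → inactive
o3: d²=26 ≤ ρ²=51; F_rep = 9·(-5,1)/26² = (-0.0666,0.0133)
F = F_att + ΣF_rep = (19.9334,-9.9867)
Δp = p'−p = (3.9867,-1.9973); α = Δx/Fx = (2695/676) / (13475/676) = 1/5
check: Δy/Fy = (-6751/3380) / (-6751/676) = 1/5 ✓

α = 1/5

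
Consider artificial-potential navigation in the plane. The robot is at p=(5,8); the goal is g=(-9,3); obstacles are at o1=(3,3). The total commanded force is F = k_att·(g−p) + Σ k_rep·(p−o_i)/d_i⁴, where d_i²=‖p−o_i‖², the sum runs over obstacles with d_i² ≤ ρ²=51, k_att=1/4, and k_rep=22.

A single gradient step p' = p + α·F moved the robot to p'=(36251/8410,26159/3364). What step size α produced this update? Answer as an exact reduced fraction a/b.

F_att = 1/4·(g−p) = 1/4·(-14,-5) = (-3.5000,-1.2500)
o1: d²=29 ≤ ρ²=51; F_rep = 22·(2,5)/29² = (0.0523,0.1308)
F = F_att + ΣF_rep = (-3.4477,-1.1192)
Δp = p'−p = (-0.6895,-0.2238); α = Δx/Fx = (-5799/8410) / (-5799/1682) = 1/5
check: Δy/Fy = (-753/3364) / (-3765/3364) = 1/5 ✓

α = 1/5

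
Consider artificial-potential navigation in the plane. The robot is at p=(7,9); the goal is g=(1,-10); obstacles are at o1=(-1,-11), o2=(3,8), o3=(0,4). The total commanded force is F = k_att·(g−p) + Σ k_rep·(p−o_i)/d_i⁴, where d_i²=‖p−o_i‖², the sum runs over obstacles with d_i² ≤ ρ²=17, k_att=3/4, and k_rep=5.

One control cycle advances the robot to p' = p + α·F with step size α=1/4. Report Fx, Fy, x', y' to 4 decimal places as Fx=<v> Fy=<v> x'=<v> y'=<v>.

F_att = 3/4·(g−p) = 3/4·(-6,-19) = (-4.5000,-14.2500)
o1: d²=464 > ρ²=17 → inactive
o2: d²=17 ≤ ρ²=17; F_rep = 5·(4,1)/17² = (0.0692,0.0173)
o3: d²=74 > ρ²=17 → inactive
F = F_att + ΣF_rep = (-4.4308,-14.2327)
p' = p + 1/4·F = (5.8923,5.4418)

Fx=-4.4308 Fy=-14.2327 x'=5.8923 y'=5.4418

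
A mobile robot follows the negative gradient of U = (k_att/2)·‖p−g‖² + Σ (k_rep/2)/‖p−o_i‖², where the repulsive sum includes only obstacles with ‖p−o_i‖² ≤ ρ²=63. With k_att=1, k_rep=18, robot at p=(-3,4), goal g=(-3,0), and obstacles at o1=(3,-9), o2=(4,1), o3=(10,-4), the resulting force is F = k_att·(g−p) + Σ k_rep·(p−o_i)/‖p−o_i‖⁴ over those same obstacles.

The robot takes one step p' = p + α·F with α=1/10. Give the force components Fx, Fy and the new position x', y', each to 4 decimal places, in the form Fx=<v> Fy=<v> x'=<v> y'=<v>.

F_att = 1·(g−p) = 1·(0,-4) = (0.0000,-4.0000)
o1: d²=205 > ρ²=63 → inactive
o2: d²=58 ≤ ρ²=63; F_rep = 18·(-7,3)/58² = (-0.0375,0.0161)
o3: d²=233 > ρ²=63 → inactive
F = F_att + ΣF_rep = (-0.0375,-3.9839)
p' = p + 1/10·F = (-3.0037,3.6016)

Fx=-0.0375 Fy=-3.9839 x'=-3.0037 y'=3.6016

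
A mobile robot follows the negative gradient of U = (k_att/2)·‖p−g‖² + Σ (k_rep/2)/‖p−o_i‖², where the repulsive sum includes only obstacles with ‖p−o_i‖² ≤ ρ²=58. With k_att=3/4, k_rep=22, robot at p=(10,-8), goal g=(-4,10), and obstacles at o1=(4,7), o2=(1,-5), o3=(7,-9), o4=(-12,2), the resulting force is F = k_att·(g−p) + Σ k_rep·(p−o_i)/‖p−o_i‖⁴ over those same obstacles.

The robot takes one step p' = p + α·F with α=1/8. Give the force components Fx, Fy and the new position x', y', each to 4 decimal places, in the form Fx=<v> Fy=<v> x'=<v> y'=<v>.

F_att = 3/4·(g−p) = 3/4·(-14,18) = (-10.5000,13.5000)
o1: d²=261 > ρ²=58 → inactive
o2: d²=90 > ρ²=58 → inactive
o3: d²=10 ≤ ρ²=58; F_rep = 22·(3,1)/10² = (0.6600,0.2200)
o4: d²=584 > ρ²=58 → inactive
F = F_att + ΣF_rep = (-9.8400,13.7200)
p' = p + 1/8·F = (8.7700,-6.2850)

Fx=-9.8400 Fy=13.7200 x'=8.7700 y'=-6.2850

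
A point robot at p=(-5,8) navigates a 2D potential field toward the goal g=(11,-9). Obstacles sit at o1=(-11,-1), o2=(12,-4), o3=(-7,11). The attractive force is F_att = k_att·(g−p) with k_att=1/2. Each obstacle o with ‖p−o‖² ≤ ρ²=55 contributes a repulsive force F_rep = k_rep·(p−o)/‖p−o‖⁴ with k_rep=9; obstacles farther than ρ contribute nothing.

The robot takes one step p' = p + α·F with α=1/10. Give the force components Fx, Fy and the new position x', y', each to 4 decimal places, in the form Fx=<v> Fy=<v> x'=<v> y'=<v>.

F_att = 1/2·(g−p) = 1/2·(16,-17) = (8.0000,-8.5000)
o1: d²=117 > ρ²=55 → inactive
o2: d²=433 > ρ²=55 → inactive
o3: d²=13 ≤ ρ²=55; F_rep = 9·(2,-3)/13² = (0.1065,-0.1598)
F = F_att + ΣF_rep = (8.1065,-8.6598)
p' = p + 1/10·F = (-4.1893,7.1340)

Fx=8.1065 Fy=-8.6598 x'=-4.1893 y'=7.1340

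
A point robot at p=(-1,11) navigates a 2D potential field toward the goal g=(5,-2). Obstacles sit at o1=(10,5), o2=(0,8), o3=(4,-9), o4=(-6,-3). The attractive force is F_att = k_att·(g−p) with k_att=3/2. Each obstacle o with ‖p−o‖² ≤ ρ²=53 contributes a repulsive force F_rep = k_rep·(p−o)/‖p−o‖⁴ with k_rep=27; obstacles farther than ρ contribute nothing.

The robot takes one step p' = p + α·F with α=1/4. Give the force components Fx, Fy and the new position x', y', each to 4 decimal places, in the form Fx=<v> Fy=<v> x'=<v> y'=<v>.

F_att = 3/2·(g−p) = 3/2·(6,-13) = (9.0000,-19.5000)
o1: d²=157 > ρ²=53 → inactive
o2: d²=10 ≤ ρ²=53; F_rep = 27·(-1,3)/10² = (-0.2700,0.8100)
o3: d²=425 > ρ²=53 → inactive
o4: d²=221 > ρ²=53 → inactive
F = F_att + ΣF_rep = (8.7300,-18.6900)
p' = p + 1/4·F = (1.1825,6.3275)

Fx=8.7300 Fy=-18.6900 x'=1.1825 y'=6.3275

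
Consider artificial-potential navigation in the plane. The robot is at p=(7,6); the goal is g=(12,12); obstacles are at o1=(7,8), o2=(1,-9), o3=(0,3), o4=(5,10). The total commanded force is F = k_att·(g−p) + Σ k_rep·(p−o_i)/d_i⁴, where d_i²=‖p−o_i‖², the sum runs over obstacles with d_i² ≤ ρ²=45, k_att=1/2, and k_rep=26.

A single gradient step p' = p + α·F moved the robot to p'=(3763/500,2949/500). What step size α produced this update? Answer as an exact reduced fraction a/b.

α = 1/5

F_att = 1/2·(g−p) = 1/2·(5,6) = (2.5000,3.0000)
o1: d²=4 ≤ ρ²=45; F_rep = 26·(0,-2)/4² = (0.0000,-3.2500)
o2: d²=261 > ρ²=45 → inactive
o3: d²=58 > ρ²=45 → inactive
o4: d²=20 ≤ ρ²=45; F_rep = 26·(2,-4)/20² = (0.1300,-0.2600)
F = F_att + ΣF_rep = (2.6300,-0.5100)
Δp = p'−p = (0.5260,-0.1020); α = Δx/Fx = (263/500) / (263/100) = 1/5
check: Δy/Fy = (-51/500) / (-51/100) = 1/5 ✓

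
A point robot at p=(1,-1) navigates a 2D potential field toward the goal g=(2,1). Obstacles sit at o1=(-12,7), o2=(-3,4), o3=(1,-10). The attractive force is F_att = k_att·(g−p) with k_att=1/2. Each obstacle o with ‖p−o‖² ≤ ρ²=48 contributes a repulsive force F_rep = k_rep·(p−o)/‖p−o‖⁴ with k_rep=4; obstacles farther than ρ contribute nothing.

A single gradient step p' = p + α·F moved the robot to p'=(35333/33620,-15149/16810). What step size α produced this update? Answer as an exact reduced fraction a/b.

α = 1/10

F_att = 1/2·(g−p) = 1/2·(1,2) = (0.5000,1.0000)
o1: d²=233 > ρ²=48 → inactive
o2: d²=41 ≤ ρ²=48; F_rep = 4·(4,-5)/41² = (0.0095,-0.0119)
o3: d²=81 > ρ²=48 → inactive
F = F_att + ΣF_rep = (0.5095,0.9881)
Δp = p'−p = (0.0510,0.0988); α = Δx/Fx = (1713/33620) / (1713/3362) = 1/10
check: Δy/Fy = (1661/16810) / (1661/1681) = 1/10 ✓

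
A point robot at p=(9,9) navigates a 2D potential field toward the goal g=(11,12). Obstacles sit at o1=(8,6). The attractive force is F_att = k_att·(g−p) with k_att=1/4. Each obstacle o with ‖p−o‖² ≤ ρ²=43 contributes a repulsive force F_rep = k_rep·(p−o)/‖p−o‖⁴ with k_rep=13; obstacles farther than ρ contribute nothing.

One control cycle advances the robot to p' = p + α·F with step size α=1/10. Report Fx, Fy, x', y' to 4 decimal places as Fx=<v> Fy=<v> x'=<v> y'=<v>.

Fx=0.6300 Fy=1.1400 x'=9.0630 y'=9.1140

F_att = 1/4·(g−p) = 1/4·(2,3) = (0.5000,0.7500)
o1: d²=10 ≤ ρ²=43; F_rep = 13·(1,3)/10² = (0.1300,0.3900)
F = F_att + ΣF_rep = (0.6300,1.1400)
p' = p + 1/10·F = (9.0630,9.1140)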